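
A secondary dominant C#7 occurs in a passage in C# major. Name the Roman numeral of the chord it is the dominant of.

IV

The chord is a dominant seventh chord on C#.
A dominant resolves down a perfect fifth: C# → F#. In C# major, F# is scale degree 4, i.e. IV.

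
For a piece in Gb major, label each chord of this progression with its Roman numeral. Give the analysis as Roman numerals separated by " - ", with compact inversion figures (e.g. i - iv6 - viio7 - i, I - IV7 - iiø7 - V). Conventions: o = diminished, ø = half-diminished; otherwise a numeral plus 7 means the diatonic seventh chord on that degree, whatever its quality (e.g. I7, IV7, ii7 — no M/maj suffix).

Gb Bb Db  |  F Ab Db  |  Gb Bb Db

I - V6 - I

Gb-Bb-Db has root Gb, degree 1 in Gb major, so I.
F-Ab-Db: major triad on Db = scale degree 5 → V6.
Gb-Bb-Db has root Gb, degree 1 in Gb major, so I.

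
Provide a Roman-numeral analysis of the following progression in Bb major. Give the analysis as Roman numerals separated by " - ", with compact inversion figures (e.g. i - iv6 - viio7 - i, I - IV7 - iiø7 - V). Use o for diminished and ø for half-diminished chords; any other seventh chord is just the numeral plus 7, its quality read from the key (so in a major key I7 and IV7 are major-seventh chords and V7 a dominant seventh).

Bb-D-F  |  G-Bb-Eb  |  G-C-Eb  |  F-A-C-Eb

Bb-D-F: major triad on Bb = scale degree 1 → I.
G-Bb-Eb: major triad on Eb = scale degree 4 → IV6.
G-C-Eb: minor triad on C = scale degree 2 → ii64.
F-A-C-Eb has root F, degree 5 in Bb major, so V7.

I - IV6 - ii64 - V7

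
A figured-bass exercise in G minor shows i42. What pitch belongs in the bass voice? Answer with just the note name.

i in G minor has root G; the chord is G-Bb-D-F.
The figure 42 means third inversion — the seventh is in the bass.

F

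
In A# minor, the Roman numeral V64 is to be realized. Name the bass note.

B#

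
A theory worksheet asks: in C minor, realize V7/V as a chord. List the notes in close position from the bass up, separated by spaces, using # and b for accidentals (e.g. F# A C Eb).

V7/V is a secondary dominant — the dominant seventh of V. V in C minor is G, so the applied chord's root is D, a perfect fifth above.
Building a dominant seventh chord on D gives D-F#-A-C.

D F# A C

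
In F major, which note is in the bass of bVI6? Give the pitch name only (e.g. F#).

bVI in F major has root Db; the chord is Db-F-Ab.
The figure 6 means first inversion — the third is in the bass.

F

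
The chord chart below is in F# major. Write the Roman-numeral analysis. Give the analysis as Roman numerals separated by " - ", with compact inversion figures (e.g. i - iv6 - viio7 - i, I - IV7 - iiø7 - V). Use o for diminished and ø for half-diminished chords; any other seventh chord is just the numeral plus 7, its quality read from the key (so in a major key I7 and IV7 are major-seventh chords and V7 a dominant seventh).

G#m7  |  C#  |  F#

ii7 - V - I

G#m7: minor seventh chord on G# = scale degree 2 → ii7.
C#: major triad on C# = scale degree 5 → V.
F#: major triad on F# = scale degree 1 → I.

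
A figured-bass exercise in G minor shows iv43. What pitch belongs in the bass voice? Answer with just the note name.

G

iv in G minor has root C; the chord is C-Eb-G-Bb.
The figure 43 means second inversion — the fifth is in the bass.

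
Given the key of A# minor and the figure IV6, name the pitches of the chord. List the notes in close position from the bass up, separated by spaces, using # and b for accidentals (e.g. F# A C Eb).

F## A# D#

Scale degree 4 in A# minor is D#; here the chord built on it is altered to a major triad. IV6 is the major subdominant, borrowed from the parallel major.
So the chord is D#-F##-A#, a major triad.
The figured bass 6 indicates first inversion, placing the third (F##) in the bass: F##-A#-D#.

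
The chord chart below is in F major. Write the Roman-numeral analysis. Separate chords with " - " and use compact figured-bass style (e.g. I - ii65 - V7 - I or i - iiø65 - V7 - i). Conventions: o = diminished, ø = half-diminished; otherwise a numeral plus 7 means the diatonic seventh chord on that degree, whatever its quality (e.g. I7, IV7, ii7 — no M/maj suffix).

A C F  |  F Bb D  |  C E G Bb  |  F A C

A-C-F has root F, degree 1 in F major, so I6.
F-Bb-D: root Bb is the subdominant; major triad there is IV64.
C-E-G-Bb has root C, degree 5 in F major, so V7.
F-A-C: root F is the tonic; major triad there is I.

I6 - IV64 - V7 - I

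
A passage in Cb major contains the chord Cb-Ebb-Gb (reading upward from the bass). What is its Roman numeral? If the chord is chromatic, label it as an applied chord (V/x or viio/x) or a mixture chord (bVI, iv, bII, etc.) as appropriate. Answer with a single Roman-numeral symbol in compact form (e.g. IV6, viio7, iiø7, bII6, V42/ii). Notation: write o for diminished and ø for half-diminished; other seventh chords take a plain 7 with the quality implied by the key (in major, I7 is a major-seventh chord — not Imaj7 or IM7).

Stacked in thirds the chord is Cb-Ebb-Gb: a minor triad on Cb.
Cb is the first degree of Cb major. This is the minor tonic, borrowed from the parallel minor.

i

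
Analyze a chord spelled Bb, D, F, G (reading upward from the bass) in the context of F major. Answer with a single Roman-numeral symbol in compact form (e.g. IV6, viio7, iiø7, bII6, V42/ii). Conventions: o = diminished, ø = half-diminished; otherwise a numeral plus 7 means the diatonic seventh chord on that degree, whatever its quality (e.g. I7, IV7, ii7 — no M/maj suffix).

The pitches G-Bb-D-F form a minor seventh chord rooted on G.
In F major, G is the supertonic; the diatonic minor seventh chord there is ii7.
With Bb in the bass the chord is in first inversion, so the figured bass is 65.

ii65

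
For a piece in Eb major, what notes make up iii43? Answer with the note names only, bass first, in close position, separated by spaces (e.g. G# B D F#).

D F G Bb

The numeral's case and figure indicate a minor seventh chord. In Eb major its root, the third degree, is G.
That chord is spelled G-Bb-D-F.
With the 43 figure the chord is in second inversion; from the bass D upward in close position it reads D-F-G-Bb.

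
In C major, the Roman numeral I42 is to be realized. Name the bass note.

I in C major has root C; the chord is C-E-G-B.
The figure 42 means third inversion — the seventh is in the bass.

B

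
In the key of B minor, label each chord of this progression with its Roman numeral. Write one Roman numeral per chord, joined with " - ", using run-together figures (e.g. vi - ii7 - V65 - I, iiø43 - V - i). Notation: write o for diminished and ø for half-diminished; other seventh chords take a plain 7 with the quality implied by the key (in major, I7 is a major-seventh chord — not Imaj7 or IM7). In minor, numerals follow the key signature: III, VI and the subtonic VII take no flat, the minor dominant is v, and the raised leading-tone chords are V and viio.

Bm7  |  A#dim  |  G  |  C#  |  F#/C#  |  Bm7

i7 - viio - VI - V/V - V64 - i7

Bm7 has root B, degree 1 in B minor, so i7.
A#dim has root A#, degree 7 in B minor, so viio.
G has root G, degree 6 in B minor, so VI.
C# is the secondary dominant of V (major triad on C#): V/V.
F#/C#: root F# is the dominant; major triad there is V64.
Bm7 has root B, degree 1 in B minor, so i7.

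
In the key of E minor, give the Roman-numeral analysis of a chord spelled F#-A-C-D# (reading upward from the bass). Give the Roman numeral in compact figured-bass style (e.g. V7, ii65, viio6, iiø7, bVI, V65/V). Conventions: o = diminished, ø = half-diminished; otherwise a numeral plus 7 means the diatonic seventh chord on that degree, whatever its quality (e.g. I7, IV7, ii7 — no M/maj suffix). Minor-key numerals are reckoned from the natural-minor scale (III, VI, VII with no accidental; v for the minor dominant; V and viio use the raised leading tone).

The pitches D#-F#-A-C form a fully diminished seventh chord rooted on D#.
In E minor, D# is the leading tone; the diatonic fully diminished seventh chord there is viio7.
With F# in the bass the chord is in first inversion, so the figured bass is 65.

viio65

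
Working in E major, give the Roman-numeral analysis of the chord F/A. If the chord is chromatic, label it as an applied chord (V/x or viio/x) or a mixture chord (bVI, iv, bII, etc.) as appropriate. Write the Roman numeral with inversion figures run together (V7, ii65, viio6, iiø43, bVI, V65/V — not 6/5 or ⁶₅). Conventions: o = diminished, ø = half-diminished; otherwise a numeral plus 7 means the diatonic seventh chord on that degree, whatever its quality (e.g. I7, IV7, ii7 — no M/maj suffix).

Stacked in thirds the chord is F-A-C: a major triad on F.
F is the lowered second degree of E major (diatonic 2 would be F#). This is the Neapolitan sixth — a major triad on the lowered second degree, here in its customary first inversion.
With A in the bass the chord is in first inversion, so the figured bass is 6.

bII6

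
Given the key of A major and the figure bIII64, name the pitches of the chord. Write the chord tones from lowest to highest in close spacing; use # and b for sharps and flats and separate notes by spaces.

G C E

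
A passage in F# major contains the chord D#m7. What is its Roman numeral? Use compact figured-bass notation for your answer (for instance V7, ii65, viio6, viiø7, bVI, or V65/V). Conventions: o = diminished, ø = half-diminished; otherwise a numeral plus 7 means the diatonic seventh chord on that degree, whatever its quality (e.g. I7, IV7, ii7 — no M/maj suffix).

vi7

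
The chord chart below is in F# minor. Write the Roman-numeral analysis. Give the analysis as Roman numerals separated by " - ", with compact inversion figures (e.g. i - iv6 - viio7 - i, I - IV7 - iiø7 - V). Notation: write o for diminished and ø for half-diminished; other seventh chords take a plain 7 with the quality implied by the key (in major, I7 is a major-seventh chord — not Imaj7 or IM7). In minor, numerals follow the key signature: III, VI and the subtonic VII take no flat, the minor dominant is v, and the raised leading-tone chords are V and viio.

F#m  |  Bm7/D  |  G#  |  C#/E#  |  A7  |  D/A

i - iv65 - V/V - V6 - V7/VI - VI64

F#m has root F#, degree 1 in F# minor, so i.
Bm7/D: root B is the subdominant; minor seventh chord there is iv65.
G#: a major triad on G#, the applied dominant of V → V/V.
C#/E# has root C#, degree 5 in F# minor, so V6.
A7 is the secondary dominant of VI (dominant seventh chord on A): V7/VI.
D/A: root D is the submediant; major triad there is VI64.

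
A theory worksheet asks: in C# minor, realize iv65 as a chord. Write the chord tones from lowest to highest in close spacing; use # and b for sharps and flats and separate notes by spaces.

A C# E F#

The numeral's case and figure indicate a minor seventh chord. In C# minor its root, scale degree 4, is F#.
Stacking thirds from F# gives F#-A-C#-E.
The figured bass 65 indicates first inversion, placing the third (A) in the bass: A-C#-E-F#.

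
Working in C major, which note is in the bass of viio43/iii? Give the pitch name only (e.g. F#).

A

The applied chord viio43/iii is rooted on D#: D#-F#-A-C.
The figure 43 means second inversion — the fifth is in the bass.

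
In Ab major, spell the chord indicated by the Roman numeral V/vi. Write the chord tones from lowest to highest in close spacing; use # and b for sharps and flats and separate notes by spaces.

C E G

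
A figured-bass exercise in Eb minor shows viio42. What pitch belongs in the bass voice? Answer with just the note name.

Cb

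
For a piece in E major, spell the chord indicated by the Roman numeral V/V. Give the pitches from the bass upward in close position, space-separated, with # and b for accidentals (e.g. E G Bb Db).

F# A# C#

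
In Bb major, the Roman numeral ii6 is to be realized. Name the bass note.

ii in Bb major has root C; the chord is C-Eb-G.
The figure 6 means first inversion — the third is in the bass.

Eb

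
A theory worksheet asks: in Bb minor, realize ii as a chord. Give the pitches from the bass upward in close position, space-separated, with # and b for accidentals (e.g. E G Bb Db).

Scale degree 2 in Bb minor is C; here the chord built on it is altered to a minor triad. ii is the minor supertonic, borrowed from the parallel major (the Dorian ii).
So the chord is C-Eb-G.

C Eb G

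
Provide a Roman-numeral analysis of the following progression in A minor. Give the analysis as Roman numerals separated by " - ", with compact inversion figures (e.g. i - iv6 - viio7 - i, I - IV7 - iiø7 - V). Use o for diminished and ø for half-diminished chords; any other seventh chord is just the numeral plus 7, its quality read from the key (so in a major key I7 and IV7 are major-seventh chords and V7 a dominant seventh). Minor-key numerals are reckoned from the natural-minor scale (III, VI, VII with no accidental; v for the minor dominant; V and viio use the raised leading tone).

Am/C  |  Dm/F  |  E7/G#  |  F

Am/C: root A is the tonic; minor triad there is i6.
Dm/F has root D, degree 4 in A minor, so iv6.
E7/G#: dominant seventh chord on E = scale degree 5 → V65.
F: root F is the submediant; major triad there is VI.

i6 - iv6 - V65 - VI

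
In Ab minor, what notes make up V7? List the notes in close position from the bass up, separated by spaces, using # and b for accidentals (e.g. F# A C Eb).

Eb G Bb Db

In Ab minor, the dominant is Eb. The dominant is major (leading tone raised), so V is a dominant seventh chord.
That chord is spelled Eb-G-Bb-Db.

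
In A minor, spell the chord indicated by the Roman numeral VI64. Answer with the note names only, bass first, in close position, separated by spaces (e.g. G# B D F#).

C F A

In A minor, the submediant is F, and the diatonic chord built there is a major triad.
That chord is spelled F-A-C.
With the 64 figure the chord is in second inversion; from the bass C upward in close position it reads C-F-A.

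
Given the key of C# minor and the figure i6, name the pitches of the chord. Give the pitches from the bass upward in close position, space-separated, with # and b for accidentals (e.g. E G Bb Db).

E G# C#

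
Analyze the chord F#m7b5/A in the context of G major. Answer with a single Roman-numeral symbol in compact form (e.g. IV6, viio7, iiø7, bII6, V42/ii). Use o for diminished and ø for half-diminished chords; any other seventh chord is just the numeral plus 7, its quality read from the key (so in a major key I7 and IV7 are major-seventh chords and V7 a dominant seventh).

viiø65

The pitches F#-A-C-E form a half-diminished seventh chord rooted on F#.
In G major, F# is the leading tone; the diatonic half-diminished seventh chord there is viiø7.
With A in the bass the chord is in first inversion, so the figured bass is 65.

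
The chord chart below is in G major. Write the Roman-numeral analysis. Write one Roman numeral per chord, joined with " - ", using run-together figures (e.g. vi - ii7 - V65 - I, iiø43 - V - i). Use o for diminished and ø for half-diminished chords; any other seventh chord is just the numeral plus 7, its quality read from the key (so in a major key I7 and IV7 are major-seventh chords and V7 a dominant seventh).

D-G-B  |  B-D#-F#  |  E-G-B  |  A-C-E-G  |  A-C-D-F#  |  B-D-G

D-G-B: major triad on G = scale degree 1 → I64.
B-D#-F#: a major triad on B, the applied dominant of vi → V/vi.
E-G-B has root E, degree 6 in G major, so vi.
A-C-E-G has root A, degree 2 in G major, so ii7.
A-C-D-F#: root D is the dominant; dominant seventh chord there is V43.
B-D-G has root G, degree 1 in G major, so I6.

I64 - V/vi - vi - ii7 - V43 - I6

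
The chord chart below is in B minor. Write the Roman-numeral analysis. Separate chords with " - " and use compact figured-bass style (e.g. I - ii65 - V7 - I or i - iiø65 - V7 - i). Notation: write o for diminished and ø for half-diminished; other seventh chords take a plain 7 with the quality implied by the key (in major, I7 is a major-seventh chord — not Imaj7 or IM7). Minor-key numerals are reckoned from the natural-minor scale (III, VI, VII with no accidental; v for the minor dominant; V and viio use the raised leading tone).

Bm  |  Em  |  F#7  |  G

i - iv - V7 - VI

Bm has root B, degree 1 in B minor, so i.
Em: minor triad on E = scale degree 4 → iv.
F#7: dominant seventh chord on F# = scale degree 5 → V7.
G: root G is the submediant; major triad there is VI.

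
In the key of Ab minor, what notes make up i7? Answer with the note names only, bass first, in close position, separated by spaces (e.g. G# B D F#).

Ab Cb Eb Gb

In Ab minor, the first degree is Ab, and the diatonic chord built there is a minor seventh chord.
That chord is spelled Ab-Cb-Eb-Gb.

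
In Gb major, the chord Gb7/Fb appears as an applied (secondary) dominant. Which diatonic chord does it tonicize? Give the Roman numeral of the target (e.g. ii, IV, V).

The chord is a dominant seventh chord on Gb.
A dominant resolves down a perfect fifth: Gb → Cb. In Gb major, Cb is scale degree 4, i.e. IV.

IV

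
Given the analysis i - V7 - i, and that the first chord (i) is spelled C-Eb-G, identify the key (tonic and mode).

i is given as C-Eb-G — a minor triad with root C.
If C is scale degree 1 and the mode makes that degree carry a minor triad, the tonic is C and the mode is minor.

C minor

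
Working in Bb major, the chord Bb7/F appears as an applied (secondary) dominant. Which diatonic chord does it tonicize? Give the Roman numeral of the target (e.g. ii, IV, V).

The chord is a dominant seventh chord on Bb.
A dominant resolves down a perfect fifth: Bb → Eb. In Bb major, Eb is scale degree 4, i.e. IV.

IV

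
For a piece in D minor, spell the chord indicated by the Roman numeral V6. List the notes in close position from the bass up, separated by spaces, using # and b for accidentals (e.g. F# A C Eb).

In D minor, the fifth degree is A. The dominant is major (leading tone raised), so V is a major triad.
That chord is spelled A-C#-E.
The figured bass 6 indicates first inversion, placing the third (C#) in the bass: C#-E-A.

C# E A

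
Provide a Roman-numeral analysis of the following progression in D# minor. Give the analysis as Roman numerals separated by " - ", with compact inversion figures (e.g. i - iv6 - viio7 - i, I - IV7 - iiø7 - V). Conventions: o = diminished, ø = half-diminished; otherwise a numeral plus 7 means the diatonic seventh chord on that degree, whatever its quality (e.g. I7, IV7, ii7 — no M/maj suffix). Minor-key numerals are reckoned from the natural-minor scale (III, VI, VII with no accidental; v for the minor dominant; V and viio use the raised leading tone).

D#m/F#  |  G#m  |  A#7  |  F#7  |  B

i6 - iv - V7 - V7/VI - VI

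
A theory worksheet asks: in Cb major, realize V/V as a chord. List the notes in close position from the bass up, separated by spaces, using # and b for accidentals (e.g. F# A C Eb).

Db F Ab

V/V is a secondary dominant — the dominant triad of V. V in Cb major is Gb, so the applied chord's root is Db, a perfect fifth above.
Building a major triad on Db gives Db-F-Ab.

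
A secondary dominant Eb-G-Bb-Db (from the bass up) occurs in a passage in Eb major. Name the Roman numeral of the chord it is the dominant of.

The chord is a dominant seventh chord on Eb.
A dominant resolves down a perfect fifth: Eb → Ab. In Eb major, Ab is scale degree 4, i.e. IV.

IV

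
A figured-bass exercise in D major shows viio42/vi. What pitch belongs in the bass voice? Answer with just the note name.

G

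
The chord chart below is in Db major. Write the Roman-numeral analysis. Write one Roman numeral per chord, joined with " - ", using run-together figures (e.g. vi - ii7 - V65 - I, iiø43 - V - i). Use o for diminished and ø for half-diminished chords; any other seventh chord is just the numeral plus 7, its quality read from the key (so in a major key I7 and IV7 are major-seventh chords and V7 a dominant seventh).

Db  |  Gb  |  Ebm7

I - IV - ii7

Db has root Db, degree 1 in Db major, so I.
Gb has root Gb, degree 4 in Db major, so IV.
Ebm7 has root Eb, degree 2 in Db major, so ii7.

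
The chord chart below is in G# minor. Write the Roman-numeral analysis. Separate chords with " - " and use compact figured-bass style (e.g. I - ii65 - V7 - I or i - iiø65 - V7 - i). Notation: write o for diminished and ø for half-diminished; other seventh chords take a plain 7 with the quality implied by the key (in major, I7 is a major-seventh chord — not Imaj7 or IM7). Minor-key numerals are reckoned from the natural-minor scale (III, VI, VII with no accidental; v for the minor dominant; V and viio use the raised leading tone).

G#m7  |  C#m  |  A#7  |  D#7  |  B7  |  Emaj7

i7 - iv - V7/V - V7 - V7/VI - VI7

G#m7 has root G#, degree 1 in G# minor, so i7.
C#m has root C#, degree 4 in G# minor, so iv.
A#7: chromatic; A# is V of V, so V7/V.
D#7 has root D#, degree 5 in G# minor, so V7.
B7 is the secondary dominant of VI (dominant seventh chord on B): V7/VI.
Emaj7: major seventh chord on E = scale degree 6 → VI7.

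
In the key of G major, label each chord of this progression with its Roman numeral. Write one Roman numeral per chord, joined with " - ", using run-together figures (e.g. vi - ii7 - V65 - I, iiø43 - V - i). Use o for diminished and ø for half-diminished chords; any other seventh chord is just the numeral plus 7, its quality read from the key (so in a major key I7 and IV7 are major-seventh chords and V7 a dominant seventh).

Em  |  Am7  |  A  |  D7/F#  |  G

vi - ii7 - V/V - V65 - I

Em has root E, degree 6 in G major, so vi.
Am7: minor seventh chord on A = scale degree 2 → ii7.
A: a major triad on A, the applied dominant of V → V/V.
D7/F# has root D, degree 5 in G major, so V65.
G has root G, degree 1 in G major, so I.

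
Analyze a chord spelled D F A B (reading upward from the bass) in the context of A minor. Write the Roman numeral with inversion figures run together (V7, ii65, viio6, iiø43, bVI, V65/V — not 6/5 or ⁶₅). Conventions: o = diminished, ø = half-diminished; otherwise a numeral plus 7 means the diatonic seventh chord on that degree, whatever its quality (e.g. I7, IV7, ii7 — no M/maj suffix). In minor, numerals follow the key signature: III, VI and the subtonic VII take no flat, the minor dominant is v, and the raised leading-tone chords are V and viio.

The pitches B-D-F-A form a half-diminished seventh chord rooted on B.
In A minor, B is the supertonic; the diatonic half-diminished seventh chord there is iiø7.
With D in the bass the chord is in first inversion, so the figured bass is 65.

iiø65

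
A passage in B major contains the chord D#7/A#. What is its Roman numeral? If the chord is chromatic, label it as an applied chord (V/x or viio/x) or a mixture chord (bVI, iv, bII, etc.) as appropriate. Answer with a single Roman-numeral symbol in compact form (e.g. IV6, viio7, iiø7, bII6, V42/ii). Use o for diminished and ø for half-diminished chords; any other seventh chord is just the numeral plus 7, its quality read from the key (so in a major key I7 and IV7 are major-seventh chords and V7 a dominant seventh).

V43/vi

Stacked in thirds the chord is D#-F##-A#-C#: a dominant seventh chord on D#.
D# is not a diatonic chord root with this quality in B major, but it lies a perfect fifth above G# (vi), so the chord functions as an applied dominant of vi.
With A# in the bass the chord is in second inversion, so the figured bass is 43.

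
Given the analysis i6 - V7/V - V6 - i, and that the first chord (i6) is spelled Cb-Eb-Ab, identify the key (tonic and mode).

i6 is given as Cb-Eb-Ab — a minor triad with root Ab.
If Ab is scale degree 1 and the mode makes that degree carry a minor triad, the tonic is Ab and the mode is minor.

Ab minor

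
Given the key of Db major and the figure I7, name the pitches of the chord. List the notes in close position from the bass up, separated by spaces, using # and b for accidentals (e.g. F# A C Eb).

In Db major, the first degree is Db, and the diatonic chord built there is a major seventh chord.
Stacking thirds from Db gives Db-F-Ab-C.

Db F Ab C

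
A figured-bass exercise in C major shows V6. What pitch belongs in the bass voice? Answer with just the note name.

B

V in C major has root G; the chord is G-B-D.
The figure 6 means first inversion — the third is in the bass.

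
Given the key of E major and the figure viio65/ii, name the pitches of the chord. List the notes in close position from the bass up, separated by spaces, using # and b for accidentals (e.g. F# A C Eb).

G# B D E#

The slash marks an applied leading-tone chord: viio of ii. In E major, ii is F#, so the leading tone to it is E#, a half step below.
Building a fully diminished seventh chord on E# gives E#-G#-B-D.
The figured bass 65 indicates first inversion, placing the third (G#) in the bass: G#-B-D-E#.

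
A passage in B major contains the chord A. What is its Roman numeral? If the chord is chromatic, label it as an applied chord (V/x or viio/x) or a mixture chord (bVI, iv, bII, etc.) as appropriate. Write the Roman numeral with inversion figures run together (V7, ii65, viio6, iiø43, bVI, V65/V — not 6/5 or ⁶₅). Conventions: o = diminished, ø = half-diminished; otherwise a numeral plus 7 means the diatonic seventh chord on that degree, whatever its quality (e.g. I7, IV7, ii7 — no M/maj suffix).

bVII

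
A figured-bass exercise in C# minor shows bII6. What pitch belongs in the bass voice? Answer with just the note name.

F#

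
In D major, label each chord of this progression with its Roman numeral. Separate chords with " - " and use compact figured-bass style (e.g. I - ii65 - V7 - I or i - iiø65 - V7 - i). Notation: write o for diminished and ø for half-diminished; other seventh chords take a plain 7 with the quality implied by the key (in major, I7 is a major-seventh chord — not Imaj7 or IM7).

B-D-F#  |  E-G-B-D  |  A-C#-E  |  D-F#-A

vi - ii7 - V - I

B-D-F#: root B is the submediant; minor triad there is vi.
E-G-B-D has root E, degree 2 in D major, so ii7.
A-C#-E has root A, degree 5 in D major, so V.
D-F#-A: root D is the tonic; major triad there is I.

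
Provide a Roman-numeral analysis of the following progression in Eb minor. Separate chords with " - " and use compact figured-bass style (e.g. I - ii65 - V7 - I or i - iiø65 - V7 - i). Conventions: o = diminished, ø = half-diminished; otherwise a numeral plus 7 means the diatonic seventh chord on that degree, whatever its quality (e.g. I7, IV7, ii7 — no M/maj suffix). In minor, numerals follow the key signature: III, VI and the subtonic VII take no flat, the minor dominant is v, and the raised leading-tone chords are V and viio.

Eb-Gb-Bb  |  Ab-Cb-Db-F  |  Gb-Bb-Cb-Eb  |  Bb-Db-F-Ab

Eb-Gb-Bb: minor triad on Eb = scale degree 1 → i.
Ab-Cb-Db-F: dominant seventh chord on Db = scale degree 7 → VII43.
Gb-Bb-Cb-Eb: root Cb is the submediant; major seventh chord there is VI43.
Bb-Db-F-Ab: root Bb is the dominant; minor seventh chord there is v7.

i - VII43 - VI43 - v7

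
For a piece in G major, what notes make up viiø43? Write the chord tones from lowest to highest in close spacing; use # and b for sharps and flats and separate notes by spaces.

C E F# A

The numeral's case and figure indicate a half-diminished seventh chord. In G major its root, the leading tone, is F#.
That chord is spelled F#-A-C-E.
With the 43 figure the chord is in second inversion; from the bass C upward in close position it reads C-E-F#-A.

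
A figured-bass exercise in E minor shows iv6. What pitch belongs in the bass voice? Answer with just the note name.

C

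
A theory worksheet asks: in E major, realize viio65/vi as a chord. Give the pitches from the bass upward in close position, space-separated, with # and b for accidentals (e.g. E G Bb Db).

D# F# A B#

The slash marks an applied leading-tone chord: viio of vi. In E major, vi is C#, so the leading tone to it is B#, a half step below.
Building a fully diminished seventh chord on B# gives B#-D#-F#-A.
With the 65 figure the chord is in first inversion; from the bass D# upward in close position it reads D#-F#-A-B#.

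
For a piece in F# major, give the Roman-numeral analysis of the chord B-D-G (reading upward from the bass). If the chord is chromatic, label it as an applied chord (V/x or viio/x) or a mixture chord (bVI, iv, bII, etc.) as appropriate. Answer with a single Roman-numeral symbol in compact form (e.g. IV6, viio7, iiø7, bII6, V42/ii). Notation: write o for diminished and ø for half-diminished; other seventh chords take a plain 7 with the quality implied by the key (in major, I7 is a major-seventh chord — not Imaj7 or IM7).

The pitches G-B-D form a major triad rooted on G.
G is the lowered second degree of F# major (diatonic 2 would be G#). This is the Neapolitan sixth — a major triad on the lowered second degree, here in its customary first inversion.
With B in the bass the chord is in first inversion, so the figured bass is 6.

bII6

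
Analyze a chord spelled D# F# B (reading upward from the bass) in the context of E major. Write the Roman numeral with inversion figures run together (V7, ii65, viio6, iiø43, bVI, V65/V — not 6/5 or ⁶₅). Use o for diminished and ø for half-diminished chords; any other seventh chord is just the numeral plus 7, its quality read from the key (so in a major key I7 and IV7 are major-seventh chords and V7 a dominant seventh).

V6

Stacked in thirds the chord is B-D#-F#: a major triad on B.
In E major, B is the dominant; the diatonic major triad there is V.
With D# in the bass the chord is in first inversion, so the figured bass is 6.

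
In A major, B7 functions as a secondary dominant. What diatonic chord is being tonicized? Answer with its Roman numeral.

The chord is a dominant seventh chord on B.
A dominant resolves down a perfect fifth: B → E. In A major, E is scale degree 5, i.e. V.

V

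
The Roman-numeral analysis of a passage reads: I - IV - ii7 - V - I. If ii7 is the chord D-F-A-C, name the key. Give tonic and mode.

C major

The chord Dm7 is a minor seventh chord rooted on D; its label is ii7.
ii7 on D implies D is the supertonic; that puts the tonic at C, and the lowercase numeral fits major mode.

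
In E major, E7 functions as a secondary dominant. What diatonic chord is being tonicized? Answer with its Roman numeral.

IV

The chord is a dominant seventh chord on E.
A dominant resolves down a perfect fifth: E → A. In E major, A is scale degree 4, i.e. IV.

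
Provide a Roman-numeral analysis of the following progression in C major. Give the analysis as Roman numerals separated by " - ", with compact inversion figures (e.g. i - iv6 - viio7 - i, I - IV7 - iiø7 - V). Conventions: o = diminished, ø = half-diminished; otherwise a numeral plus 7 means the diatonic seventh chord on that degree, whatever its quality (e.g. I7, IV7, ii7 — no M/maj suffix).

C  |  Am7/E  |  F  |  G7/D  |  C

I - vi43 - IV - V43 - I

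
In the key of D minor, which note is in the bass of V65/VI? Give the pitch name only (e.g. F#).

The applied chord V65/VI is rooted on F: F-A-C-Eb.
The figure 65 means first inversion — the third is in the bass.

A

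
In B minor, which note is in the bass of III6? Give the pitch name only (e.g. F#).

III in B minor has root D; the chord is D-F#-A.
The figure 6 means first inversion — the third is in the bass.

F#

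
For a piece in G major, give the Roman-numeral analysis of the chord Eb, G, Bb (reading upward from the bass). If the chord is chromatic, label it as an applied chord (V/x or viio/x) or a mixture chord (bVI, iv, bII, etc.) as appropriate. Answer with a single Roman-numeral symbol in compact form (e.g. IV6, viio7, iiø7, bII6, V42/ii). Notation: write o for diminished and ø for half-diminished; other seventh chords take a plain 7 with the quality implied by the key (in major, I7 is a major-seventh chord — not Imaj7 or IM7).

bVI

The pitches Eb-G-Bb form a major triad rooted on Eb.
Eb is the lowered sixth degree of G major (diatonic 6 would be E). This is a major triad on the lowered sixth degree, borrowed from the parallel minor.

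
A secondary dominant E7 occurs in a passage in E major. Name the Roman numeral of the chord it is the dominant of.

IV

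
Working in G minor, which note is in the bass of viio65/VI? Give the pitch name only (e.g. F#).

F

The applied chord viio65/VI is rooted on D: D-F-Ab-Cb.
The figure 65 means first inversion — the third is in the bass.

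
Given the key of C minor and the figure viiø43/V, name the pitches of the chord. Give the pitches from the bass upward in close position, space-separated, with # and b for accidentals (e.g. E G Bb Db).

viiø43/V is a secondary leading-tone chord. The target V is G in C minor; the applied chord is rooted a semitone below, on F#.
Building a half-diminished seventh chord on F# gives F#-A-C-E.
With the 43 figure the chord is in second inversion; from the bass C upward in close position it reads C-E-F#-A.

C E F# A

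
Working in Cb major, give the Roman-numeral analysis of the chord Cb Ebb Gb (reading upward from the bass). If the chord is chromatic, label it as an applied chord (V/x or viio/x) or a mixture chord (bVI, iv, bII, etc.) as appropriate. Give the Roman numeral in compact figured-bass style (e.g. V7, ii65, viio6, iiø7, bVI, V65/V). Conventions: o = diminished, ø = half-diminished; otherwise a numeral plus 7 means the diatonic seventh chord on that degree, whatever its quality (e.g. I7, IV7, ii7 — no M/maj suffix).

i

Stacked in thirds the chord is Cb-Ebb-Gb: a minor triad on Cb.
Cb is the first degree of Cb major. This is the minor tonic, borrowed from the parallel minor.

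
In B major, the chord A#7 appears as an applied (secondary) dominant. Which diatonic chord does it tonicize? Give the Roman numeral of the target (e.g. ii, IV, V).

iii

The chord is a dominant seventh chord on A#.
A dominant resolves down a perfect fifth: A# → D#. In B major, D# is scale degree 3, i.e. iii.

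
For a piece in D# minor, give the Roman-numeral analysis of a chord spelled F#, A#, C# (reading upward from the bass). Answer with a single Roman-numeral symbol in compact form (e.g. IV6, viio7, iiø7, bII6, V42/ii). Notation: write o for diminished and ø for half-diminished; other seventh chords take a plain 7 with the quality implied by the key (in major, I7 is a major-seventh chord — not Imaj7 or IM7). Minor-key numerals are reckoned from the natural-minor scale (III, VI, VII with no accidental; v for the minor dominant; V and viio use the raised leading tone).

Stacked in thirds the chord is F#-A#-C#: a major triad on F#.
In D# minor, F# is the mediant; the diatonic major triad there is III.

III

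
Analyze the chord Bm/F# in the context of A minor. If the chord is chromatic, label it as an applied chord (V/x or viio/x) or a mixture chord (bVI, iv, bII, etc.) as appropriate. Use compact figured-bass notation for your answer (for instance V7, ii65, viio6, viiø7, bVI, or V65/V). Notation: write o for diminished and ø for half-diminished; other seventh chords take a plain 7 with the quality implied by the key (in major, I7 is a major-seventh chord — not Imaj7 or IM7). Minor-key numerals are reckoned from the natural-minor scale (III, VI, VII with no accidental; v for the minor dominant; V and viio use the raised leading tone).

ii64

The pitches B-D-F# form a minor triad rooted on B.
B is the second degree of A minor. This is the minor supertonic, borrowed from the parallel major (the Dorian ii).
With F# in the bass the chord is in second inversion, so the figured bass is 64.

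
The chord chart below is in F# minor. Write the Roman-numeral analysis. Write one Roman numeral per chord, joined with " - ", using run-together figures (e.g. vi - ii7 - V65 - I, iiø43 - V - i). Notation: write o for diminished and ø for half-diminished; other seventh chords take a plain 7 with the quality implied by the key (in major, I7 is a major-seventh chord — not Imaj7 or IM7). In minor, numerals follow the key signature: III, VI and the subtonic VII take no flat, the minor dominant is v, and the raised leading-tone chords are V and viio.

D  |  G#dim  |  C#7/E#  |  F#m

VI - iio - V65 - i

D: major triad on D = scale degree 6 → VI.
G#dim has root G#, degree 2 in F# minor, so iio.
C#7/E# has root C#, degree 5 in F# minor, so V65.
F#m has root F#, degree 1 in F# minor, so i.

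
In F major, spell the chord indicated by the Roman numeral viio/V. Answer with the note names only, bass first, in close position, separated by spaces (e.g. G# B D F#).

The slash marks an applied leading-tone chord: viio of V. In F major, V is C, so the leading tone to it is B, a half step below.
Building a diminished triad on B gives B-D-F.

B D F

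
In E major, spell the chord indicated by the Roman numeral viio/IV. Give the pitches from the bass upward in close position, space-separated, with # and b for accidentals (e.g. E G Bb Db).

G# B D

The slash marks an applied leading-tone chord: viio of IV. In E major, IV is A, so the leading tone to it is G#, a half step below.
Building a diminished triad on G# gives G#-B-D.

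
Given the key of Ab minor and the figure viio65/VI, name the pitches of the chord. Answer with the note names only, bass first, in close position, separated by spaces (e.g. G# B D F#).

The slash marks an applied leading-tone chord: viio of VI. In Ab minor, VI is Fb, so the leading tone to it is Eb, a half step below.
Building a fully diminished seventh chord on Eb gives Eb-Gb-Bbb-Dbb.
The figured bass 65 indicates first inversion, placing the third (Gb) in the bass: Gb-Bbb-Dbb-Eb.

Gb Bbb Dbb Eb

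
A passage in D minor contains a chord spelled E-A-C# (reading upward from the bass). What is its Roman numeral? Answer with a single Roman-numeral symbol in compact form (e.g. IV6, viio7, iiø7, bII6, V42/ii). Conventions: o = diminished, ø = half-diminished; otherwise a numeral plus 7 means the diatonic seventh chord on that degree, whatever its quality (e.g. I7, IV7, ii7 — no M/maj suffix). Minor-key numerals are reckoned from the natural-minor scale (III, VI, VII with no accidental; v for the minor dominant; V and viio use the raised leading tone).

V64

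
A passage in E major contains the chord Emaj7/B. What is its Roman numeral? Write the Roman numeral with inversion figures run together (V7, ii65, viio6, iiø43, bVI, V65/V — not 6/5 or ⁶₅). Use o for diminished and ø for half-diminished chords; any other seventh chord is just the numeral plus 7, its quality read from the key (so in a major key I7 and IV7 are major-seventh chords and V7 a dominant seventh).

I43

The pitches E-G#-B-D# form a major seventh chord rooted on E.
E is scale degree 1 in E major, and a major seventh chord on that degree is written I7.
With B in the bass the chord is in second inversion, so the figured bass is 43.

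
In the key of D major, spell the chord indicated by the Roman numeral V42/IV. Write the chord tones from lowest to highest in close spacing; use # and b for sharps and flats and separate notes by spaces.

V42/IV is a secondary dominant — the dominant seventh of IV. IV in D major is G, so the applied chord's root is D, a perfect fifth above.
Building a dominant seventh chord on D gives D-F#-A-C.
With the 42 figure the chord is in third inversion; from the bass C upward in close position it reads C-D-F#-A.

C D F# A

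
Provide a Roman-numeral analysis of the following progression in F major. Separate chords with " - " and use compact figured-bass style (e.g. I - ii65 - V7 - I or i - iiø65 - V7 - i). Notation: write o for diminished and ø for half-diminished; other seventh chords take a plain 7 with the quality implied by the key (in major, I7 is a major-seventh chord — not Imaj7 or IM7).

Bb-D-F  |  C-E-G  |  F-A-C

Bb-D-F: major triad on Bb = scale degree 4 → IV.
C-E-G: root C is the dominant; major triad there is V.
F-A-C: major triad on F = scale degree 1 → I.

IV - V - I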